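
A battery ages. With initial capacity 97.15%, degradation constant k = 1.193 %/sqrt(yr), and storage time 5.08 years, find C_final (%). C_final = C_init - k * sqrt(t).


Step 1: sqrt(5.08 yr) = 2.2539
Step 2: drop = 1.193 * 2.2539 = 2.6889
Step 3: C_final = 97.15 - 2.6889 = 94.46%

94.46%


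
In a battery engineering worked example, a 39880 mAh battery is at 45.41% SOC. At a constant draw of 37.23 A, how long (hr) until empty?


Convert: C_total = 39880 mAh = 39.88 Ah
Step 1: remaining = SOC/100 * C_total = 45.41/100 * 39.88 = 18.11 Ah
Step 2: t = remaining / I = 18.11 / 37.23 = 0.4864 hr

0.4864 hr


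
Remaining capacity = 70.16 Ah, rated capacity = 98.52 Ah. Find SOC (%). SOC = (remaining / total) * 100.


SOC% = 70.16 / 98.52 * 100 = 71.21%

71.21%


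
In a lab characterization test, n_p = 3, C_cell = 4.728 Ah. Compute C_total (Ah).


C_total = 3 * 4.728 = 14.184 Ah

14.184 Ah


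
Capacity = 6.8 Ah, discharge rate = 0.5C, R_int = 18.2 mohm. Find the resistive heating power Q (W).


Convert: R = 18.2 mohm = 0.0182 ohm
Step 1: I = C_rate * capacity = 0.5 * 6.8 = 3.4 A
Step 2: Q = I^2 * R = 3.4^2 * 0.0182 = 11.56 * 0.0182 = 0.2104 W

0.2104 W


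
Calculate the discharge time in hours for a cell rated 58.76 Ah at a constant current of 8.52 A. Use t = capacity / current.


t = capacity / current = 58.76 / 8.52 = 6.897 hr

6.897 hr


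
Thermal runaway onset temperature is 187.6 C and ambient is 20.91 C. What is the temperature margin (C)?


Safety margin = 187.6 C - 20.91 C = 166.69 C

166.69 C


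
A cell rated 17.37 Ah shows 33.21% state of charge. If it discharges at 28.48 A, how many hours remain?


Step 1: remaining = SOC/100 * C_total = 33.21/100 * 17.37 = 5.7686 Ah
Step 2: t = remaining / I = 5.7686 / 28.48 = 0.2025 hr

0.2025 hr


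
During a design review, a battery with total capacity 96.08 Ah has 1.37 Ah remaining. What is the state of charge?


SOC = (remaining / total) * 100 = (1.37 / 96.08) * 100 = 1.426%

1.426%


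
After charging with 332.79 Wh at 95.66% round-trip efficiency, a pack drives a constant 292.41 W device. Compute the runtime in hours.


Step 1: E_discharge = eta/100 * E_charge = 95.66/100 * 332.79 = 318.35 Wh
Step 2: t = E_discharge / P = 318.35 / 292.41 = 1.089 hr

1.089 hr


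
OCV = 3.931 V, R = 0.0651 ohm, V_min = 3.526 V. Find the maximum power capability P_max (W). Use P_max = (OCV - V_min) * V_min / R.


P_max = (OCV - V_min) * V_min / R = (3.931 - 3.526) * 3.526 / 0.0651 = 0.405 * 3.526 / 0.0651 = 21.94 W

21.94 W


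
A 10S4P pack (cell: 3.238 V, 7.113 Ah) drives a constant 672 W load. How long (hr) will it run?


Step 1: E_pack = Ns * V_cell * Np * C_cell = 10 * 3.238 * 4 * 7.113 = 921.28 Wh
Step 2: t = E_pack / P = 921.28 / 672 = 1.371 hr

1.371 hr


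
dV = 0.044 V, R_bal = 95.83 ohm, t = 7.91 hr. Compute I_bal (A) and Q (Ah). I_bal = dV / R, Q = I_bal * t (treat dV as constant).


First, Ohm's law: I_bal = 0.044 V / 95.83 ohm = 4.5915e-04 A
Then Q = I * t = 4.5915e-04 A * 7.91 hr = 0.003632 Ah

I=4.5915e-04 A, Q=0.003632 Ah


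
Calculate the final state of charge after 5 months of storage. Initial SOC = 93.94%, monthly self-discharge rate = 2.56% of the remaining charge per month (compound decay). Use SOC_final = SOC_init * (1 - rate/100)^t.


decay = (1 - 2.56/100)^5 = 0.87839
SOC_final = 93.94 * 0.87839 = 82.52%

82.52%


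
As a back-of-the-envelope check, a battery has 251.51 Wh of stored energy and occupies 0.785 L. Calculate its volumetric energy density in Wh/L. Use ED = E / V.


Volumetric ED = 251.51 Wh / 0.785 L = 320.4 Wh/L

320.4 Wh/L


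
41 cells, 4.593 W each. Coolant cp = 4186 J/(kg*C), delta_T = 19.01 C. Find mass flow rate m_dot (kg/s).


Step 1: Total heat Q = 41 * 4.593 W = 188.31 W
Step 2: denom = cp * dT = 4186 * 19.01 = 79576
Step 3: m_dot = 188.31 / 79576 = 0.002366 kg/s

0.002366 kg/s


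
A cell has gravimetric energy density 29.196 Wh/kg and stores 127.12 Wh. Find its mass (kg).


m = E / ED = 127.12 / 29.196 = 4.354 kg

4.354 kg


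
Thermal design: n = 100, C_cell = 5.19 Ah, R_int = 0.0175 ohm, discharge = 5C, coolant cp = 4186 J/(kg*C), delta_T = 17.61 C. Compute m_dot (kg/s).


Step 1: I = 5 * 5.19 = 25.95 A
Step 2: Q_cell = I^2 * R = 25.95^2 * 0.0175 = 11.785 W
Step 3: Q_total = 100 * 11.785 = 1178.5 W
Step 4: m_dot = Q_total / (cp * dT) = 1178.5 / (4186 * 17.61) = 0.01599 kg/s

0.01599 kg/s


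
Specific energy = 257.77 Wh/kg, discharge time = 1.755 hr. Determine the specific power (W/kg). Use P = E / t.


Specific power = 257.77 Wh/kg / 1.755 hr = 146.9 W/kg

146.9 W/kg


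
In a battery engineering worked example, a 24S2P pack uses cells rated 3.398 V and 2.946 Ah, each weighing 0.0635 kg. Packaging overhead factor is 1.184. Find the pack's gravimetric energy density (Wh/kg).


Step 1: V_pack = 24 * 3.398 = 81.552 V
Step 2: C_pack = 2 * 2.946 = 5.892 Ah
Step 3: E_pack = V_pack * C_pack = 81.552 * 5.892 = 480.5 Wh
Step 4: m_pack = 24 * 2 * 0.0635 * 1.184 = 3.6088 kg
Step 5: ED = E_pack / m_pack = 480.5 / 3.6088 = 133.1 Wh/kg

133.1 Wh/kg


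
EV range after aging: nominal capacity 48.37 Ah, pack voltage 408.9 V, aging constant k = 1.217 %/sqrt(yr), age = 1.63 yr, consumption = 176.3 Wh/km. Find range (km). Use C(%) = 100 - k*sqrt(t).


Step 1: capacity retention = 100 - 1.217 * sqrt(1.63) = 100 - 1.217 * 1.2767 = 98.446%
Step 2: C_now = 48.37 * 98.446/100 = 47.618 Ah
Step 3: E_pack = V * C_now = 408.9 * 47.618 = 19471 Wh
Step 4: range = E_pack / consumption = 19471 / 176.3 = 110.4 km

110.4 km


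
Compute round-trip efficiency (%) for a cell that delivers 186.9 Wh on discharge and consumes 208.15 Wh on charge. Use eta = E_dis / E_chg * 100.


eta_e = E_dis / E_chg * 100 = 186.9 / 208.15 * 100 = 89.79%

89.79%


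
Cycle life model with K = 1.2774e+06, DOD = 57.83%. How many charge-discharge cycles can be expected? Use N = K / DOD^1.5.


DOD^1.5 = 439.77
N = K / DOD^1.5 = 1.2774e+06 / 439.77 = 2905

2905 cycles


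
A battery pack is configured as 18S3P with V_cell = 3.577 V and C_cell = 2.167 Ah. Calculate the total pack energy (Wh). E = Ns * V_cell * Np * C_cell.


E = Ns * Vcell * Np * Ccell = 18 * 3.577 * 3 * 2.167 = 418.6 Wh

418.6 Wh


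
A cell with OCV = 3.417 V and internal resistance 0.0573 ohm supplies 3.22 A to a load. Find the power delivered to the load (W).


Step 1: V_terminal = OCV - I*R = 3.417 - 3.22 * 0.0573 = 3.2325 V
Step 2: P_out = V_terminal * I = 3.2325 * 3.22 = 10.41 W

10.41 W


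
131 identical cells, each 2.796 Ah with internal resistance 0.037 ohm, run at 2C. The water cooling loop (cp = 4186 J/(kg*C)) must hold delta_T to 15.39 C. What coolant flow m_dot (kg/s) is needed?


Step 1: I = 2 * 2.796 = 5.592 A
Step 2: Q_cell = I^2 * R = 5.592^2 * 0.037 = 1.157 W
Step 3: Q_total = 131 * 1.157 = 151.57 W
Step 4: m_dot = Q_total / (cp * dT) = 151.57 / (4186 * 15.39) = 0.002353 kg/s

0.002353 kg/s


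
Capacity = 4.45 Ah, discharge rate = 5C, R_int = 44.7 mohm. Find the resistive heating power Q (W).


Convert: R = 44.7 mohm = 0.0447 ohm
Step 1: I = C_rate * capacity = 5 * 4.45 = 22.25 A
Step 2: Q = I^2 * R = 22.25^2 * 0.0447 = 495.06 * 0.0447 = 22.13 W

22.13 W


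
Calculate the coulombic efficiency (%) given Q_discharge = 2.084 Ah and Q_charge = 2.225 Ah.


eta_c = Q_dis / Q_chg * 100 = 2.084 / 2.225 * 100 = 93.66%

93.66%


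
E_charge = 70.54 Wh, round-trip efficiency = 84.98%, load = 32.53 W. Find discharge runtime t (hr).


Step 1: E_discharge = eta/100 * E_charge = 84.98/100 * 70.54 = 59.945 Wh
Step 2: t = E_discharge / P = 59.945 / 32.53 = 1.843 hr

1.843 hr


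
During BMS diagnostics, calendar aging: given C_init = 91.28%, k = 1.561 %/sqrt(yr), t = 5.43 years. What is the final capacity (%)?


Step 1: sqrt(5.43 yr) = 2.3302
Step 2: drop = 1.561 * 2.3302 = 3.6374
Step 3: C_final = 91.28 - 3.6374 = 87.64%

87.64%


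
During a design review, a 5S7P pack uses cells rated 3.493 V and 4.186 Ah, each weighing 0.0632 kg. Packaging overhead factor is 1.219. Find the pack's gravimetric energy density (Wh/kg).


Step 1: V_pack = 5 * 3.493 = 17.465 V
Step 2: C_pack = 7 * 4.186 = 29.302 Ah
Step 3: E_pack = V_pack * C_pack = 17.465 * 29.302 = 511.76 Wh
Step 4: m_pack = 5 * 7 * 0.0632 * 1.219 = 2.6964 kg
Step 5: ED = E_pack / m_pack = 511.76 / 2.6964 = 189.8 Wh/kg

189.8 Wh/kg


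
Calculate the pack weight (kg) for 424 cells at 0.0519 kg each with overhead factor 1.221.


Cell mass sum = 424 * 0.0519 = 22.006 kg
With overhead 1.221: m_pack = 22.006 * 1.221 = 26.87 kg

26.87 kg


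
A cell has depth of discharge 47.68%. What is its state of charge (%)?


SOC = 100 - DOD = 100 - 47.68 = 52.32%

52.32%


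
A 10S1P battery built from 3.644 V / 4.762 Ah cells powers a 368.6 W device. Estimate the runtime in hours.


Step 1: E_pack = Ns * V_cell * Np * C_cell = 10 * 3.644 * 1 * 4.762 = 173.53 Wh
Step 2: t = E_pack / P = 173.53 / 368.6 = 0.4708 hr

0.4708 hr


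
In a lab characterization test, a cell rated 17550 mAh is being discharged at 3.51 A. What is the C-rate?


Convert: capacity = 17550 mAh = 17.55 Ah
Rearranging: C_rate = 3.51 / 17.55 = 0.2C

0.2C


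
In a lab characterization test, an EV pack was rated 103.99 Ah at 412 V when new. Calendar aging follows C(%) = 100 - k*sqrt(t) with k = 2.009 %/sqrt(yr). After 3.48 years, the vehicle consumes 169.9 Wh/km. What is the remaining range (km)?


Step 1: capacity retention = 100 - 2.009 * sqrt(3.48) = 100 - 2.009 * 1.8655 = 96.252%
Step 2: C_now = 103.99 * 96.252/100 = 100.09 Ah
Step 3: E_pack = V * C_now = 412 * 100.09 = 41237 Wh
Step 4: range = E_pack / consumption = 41237 / 169.9 = 242.7 km

242.7 km


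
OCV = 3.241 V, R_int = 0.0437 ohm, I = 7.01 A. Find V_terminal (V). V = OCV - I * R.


IR drop = 7.01 * 0.0437 = 0.30634 V
V = 3.241 - 0.30634 = 2.935 V

2.935 V


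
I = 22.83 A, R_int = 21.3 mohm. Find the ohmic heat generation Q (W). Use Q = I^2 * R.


Convert: R = 21.3 mohm = 0.0213 ohm
I^2 = 521.21
Q = 521.21 * 0.0213 = 11.10 W

11.10 W


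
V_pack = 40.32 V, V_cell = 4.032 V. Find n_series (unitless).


Rearranging: n = V_pack / V_cell = 40.32 / 4.032 = 10 cells

10


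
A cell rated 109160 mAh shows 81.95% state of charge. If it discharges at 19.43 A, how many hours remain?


Convert: C_total = 109160 mAh = 109.16 Ah
Step 1: remaining = SOC/100 * C_total = 81.95/100 * 109.16 = 89.457 Ah
Step 2: t = remaining / I = 89.457 / 19.43 = 4.604 hr

4.604 hr


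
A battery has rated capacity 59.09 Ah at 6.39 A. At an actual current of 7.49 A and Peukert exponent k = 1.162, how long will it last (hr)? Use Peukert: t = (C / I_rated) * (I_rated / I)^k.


t_rated = C / I_rated = 59.09 / 6.39 = 9.2473 hr
(I_rated/I)^k = (0.85314)^1.162 = 0.83147
t = t_rated * (I_rated/I)^k = 9.2473 * 0.83147 = 7.689 hr

7.689 hr


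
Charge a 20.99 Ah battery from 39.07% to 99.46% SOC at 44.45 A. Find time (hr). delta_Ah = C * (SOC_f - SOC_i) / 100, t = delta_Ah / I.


Step 1: dSOC = 99.46% - 39.07% = 60.39%
Step 2: delta_Ah = 20.99 * 60.39 / 100 = 12.676 Ah
Step 3: t = 12.676 / 44.45 = 0.2852 hr

0.2852 hr


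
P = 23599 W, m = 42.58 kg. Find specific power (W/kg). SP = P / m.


Specific power = 23599 W / 42.58 kg = 554.2 W/kg

554.2 W/kg


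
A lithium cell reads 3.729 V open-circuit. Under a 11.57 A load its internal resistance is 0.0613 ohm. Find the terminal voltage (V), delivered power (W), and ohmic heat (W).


Step 1: V_terminal = OCV - I*R = 3.729 - 11.57 * 0.0613 = 3.0198 V
Step 2: P_out = V_terminal * I = 3.0198 * 11.57 = 34.94 W
Step 3: Q = I^2 * R = 11.57^2 * 0.0613 = 8.206 W

V=3.0198 V, P=34.94 W, Q=8.206 W


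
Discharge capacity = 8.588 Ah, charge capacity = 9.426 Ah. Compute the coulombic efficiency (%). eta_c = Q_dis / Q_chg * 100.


eta_c = Q_dis / Q_chg * 100 = 8.588 / 9.426 * 100 = 91.11%

91.11%


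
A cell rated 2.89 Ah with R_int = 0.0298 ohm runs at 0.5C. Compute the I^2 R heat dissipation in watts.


Step 1: I = C_rate * capacity = 0.5 * 2.89 = 1.445 A
Step 2: Q = I^2 * R = 1.445^2 * 0.0298 = 2.088 * 0.0298 = 0.06222 W

0.06222 W


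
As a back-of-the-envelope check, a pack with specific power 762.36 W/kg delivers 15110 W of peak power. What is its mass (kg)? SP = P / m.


m = P / SP = 15110 / 762.36 = 19.82 kg

19.82 kg


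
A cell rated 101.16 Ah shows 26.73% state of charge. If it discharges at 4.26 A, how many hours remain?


Step 1: remaining = SOC/100 * C_total = 26.73/100 * 101.16 = 27.04 Ah
Step 2: t = remaining / I = 27.04 / 4.26 = 6.347 hr

6.347 hr


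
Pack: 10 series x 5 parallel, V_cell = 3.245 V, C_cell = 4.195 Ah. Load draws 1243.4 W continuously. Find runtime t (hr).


Step 1: E_pack = Ns * V_cell * Np * C_cell = 10 * 3.245 * 5 * 4.195 = 680.64 Wh
Step 2: t = E_pack / P = 680.64 / 1243.4 = 0.5474 hr

0.5474 hr


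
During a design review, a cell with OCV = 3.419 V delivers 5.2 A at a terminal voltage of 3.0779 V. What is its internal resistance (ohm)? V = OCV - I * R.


R = (OCV - V) / I = (3.419 - 3.0779) / 5.2 = 0.06560 ohm

0.06560 ohm


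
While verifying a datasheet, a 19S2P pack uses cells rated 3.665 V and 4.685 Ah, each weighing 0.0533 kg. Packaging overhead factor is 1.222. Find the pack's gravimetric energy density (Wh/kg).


Step 1: V_pack = 19 * 3.665 = 69.635 V
Step 2: C_pack = 2 * 4.685 = 9.37 Ah
Step 3: E_pack = V_pack * C_pack = 69.635 * 9.37 = 652.48 Wh
Step 4: m_pack = 19 * 2 * 0.0533 * 1.222 = 2.475 kg
Step 5: ED = E_pack / m_pack = 652.48 / 2.475 = 263.6 Wh/kg

263.6 Wh/kg


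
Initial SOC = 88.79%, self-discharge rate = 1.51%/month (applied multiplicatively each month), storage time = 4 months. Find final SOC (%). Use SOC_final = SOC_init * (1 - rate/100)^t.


decay = (1 - 1.51/100)^4 = 0.94095
SOC_final = 88.79 * 0.94095 = 83.55%

83.55%


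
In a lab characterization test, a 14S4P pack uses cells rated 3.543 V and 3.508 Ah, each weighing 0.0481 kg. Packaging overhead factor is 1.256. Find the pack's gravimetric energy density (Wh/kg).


Step 1: V_pack = 14 * 3.543 = 49.602 V
Step 2: C_pack = 4 * 3.508 = 14.032 Ah
Step 3: E_pack = V_pack * C_pack = 49.602 * 14.032 = 696.02 Wh
Step 4: m_pack = 14 * 4 * 0.0481 * 1.256 = 3.3832 kg
Step 5: ED = E_pack / m_pack = 696.02 / 3.3832 = 205.7 Wh/kg

205.7 Wh/kg


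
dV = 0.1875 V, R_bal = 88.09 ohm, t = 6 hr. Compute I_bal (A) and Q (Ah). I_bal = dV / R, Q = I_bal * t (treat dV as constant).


First, Ohm's law: I_bal = 0.1875 V / 88.09 ohm = 0.0021285 A
Then Q = I * t = 0.0021285 A * 6 hr = 0.01277 Ah

I=0.0021285 A, Q=0.01277 Ah


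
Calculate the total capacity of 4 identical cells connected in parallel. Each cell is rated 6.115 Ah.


Parallel capacities add: 4 * 6.115 Ah = 24.46 Ah

24.46 Ah


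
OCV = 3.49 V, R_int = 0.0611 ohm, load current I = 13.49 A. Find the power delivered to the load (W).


Step 1: V_terminal = OCV - I*R = 3.49 - 13.49 * 0.0611 = 2.6658 V
Step 2: P_out = V_terminal * I = 2.6658 * 13.49 = 35.96 W

35.96 W


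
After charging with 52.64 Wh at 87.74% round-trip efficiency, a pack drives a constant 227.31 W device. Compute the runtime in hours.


Step 1: E_discharge = eta/100 * E_charge = 87.74/100 * 52.64 = 46.186 Wh
Step 2: t = E_discharge / P = 46.186 / 227.31 = 0.2032 hr

0.2032 hr


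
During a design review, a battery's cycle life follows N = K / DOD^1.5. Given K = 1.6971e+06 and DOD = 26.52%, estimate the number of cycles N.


Step 1: DOD^1.5 = 26.52^1.5 = 136.57
Step 2: N = 1.6971e+06 / 136.57 = 12430 cycles

12430 cycles


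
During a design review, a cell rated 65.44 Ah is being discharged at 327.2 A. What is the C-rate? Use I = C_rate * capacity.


C_rate = I / capacity = 327.2 / 65.44 = 5C

5C


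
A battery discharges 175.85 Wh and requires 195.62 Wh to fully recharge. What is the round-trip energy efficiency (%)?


eta_e = E_dis / E_chg * 100 = 175.85 / 195.62 * 100 = 89.89%

89.89%


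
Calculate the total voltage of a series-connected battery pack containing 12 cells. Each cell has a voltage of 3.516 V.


Series voltages add: 12 * 3.516 V = 42.192 V

42.192 V


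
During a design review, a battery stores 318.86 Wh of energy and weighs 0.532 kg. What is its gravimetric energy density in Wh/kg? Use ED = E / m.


ED = E / m = 318.86 / 0.532 = 599.4 Wh/kg

599.4 Wh/kg


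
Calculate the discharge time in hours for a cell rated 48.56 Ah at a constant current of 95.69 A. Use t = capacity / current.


t = capacity / current = 48.56 / 95.69 = 0.5075 hr

0.5075 hr


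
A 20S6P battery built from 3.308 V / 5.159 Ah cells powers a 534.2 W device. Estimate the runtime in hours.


Step 1: E_pack = Ns * V_cell * Np * C_cell = 20 * 3.308 * 6 * 5.159 = 2047.9 Wh
Step 2: t = E_pack / P = 2047.9 / 534.2 = 3.834 hr

3.834 hr


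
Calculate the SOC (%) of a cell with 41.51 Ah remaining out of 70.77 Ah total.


SOC = (remaining / total) * 100 = (41.51 / 70.77) * 100 = 58.65%

58.65%


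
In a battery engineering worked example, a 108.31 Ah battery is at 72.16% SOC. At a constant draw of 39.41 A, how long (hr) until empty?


Step 1: remaining = SOC/100 * C_total = 72.16/100 * 108.31 = 78.156 Ah
Step 2: t = remaining / I = 78.156 / 39.41 = 1.983 hr

1.983 hr


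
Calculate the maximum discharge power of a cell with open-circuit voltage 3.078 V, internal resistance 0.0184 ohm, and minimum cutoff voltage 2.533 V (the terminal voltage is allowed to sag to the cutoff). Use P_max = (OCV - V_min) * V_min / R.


P_max = (OCV - V_min) * V_min / R = (3.078 - 2.533) * 2.533 / 0.0184 = 0.545 * 2.533 / 0.0184 = 75.03 W

75.03 W


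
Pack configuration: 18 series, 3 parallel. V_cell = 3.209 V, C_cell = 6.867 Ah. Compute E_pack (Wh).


V_pack = 18 * 3.209 = 57.762 V
C_pack = 3 * 6.867 = 20.601 Ah
E = V_pack * C_pack = 57.762 * 20.601 = 1190 Wh

1190 Wh


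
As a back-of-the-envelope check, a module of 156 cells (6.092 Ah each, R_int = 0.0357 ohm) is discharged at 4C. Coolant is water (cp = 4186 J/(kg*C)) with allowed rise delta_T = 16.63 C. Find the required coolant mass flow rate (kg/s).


Step 1: I = 4 * 6.092 = 24.368 A
Step 2: Q_cell = I^2 * R = 24.368^2 * 0.0357 = 21.199 W
Step 3: Q_total = 156 * 21.199 = 3307 W
Step 4: m_dot = Q_total / (cp * dT) = 3307 / (4186 * 16.63) = 0.04751 kg/s

0.04751 kg/s


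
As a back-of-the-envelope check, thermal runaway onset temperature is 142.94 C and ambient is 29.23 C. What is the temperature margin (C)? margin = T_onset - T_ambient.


Safety margin = 142.94 C - 29.23 C = 113.71 C

113.71 C


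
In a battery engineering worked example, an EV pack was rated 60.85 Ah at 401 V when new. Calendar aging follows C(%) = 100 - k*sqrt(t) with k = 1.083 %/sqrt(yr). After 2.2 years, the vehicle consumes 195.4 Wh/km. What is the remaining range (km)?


Step 1: capacity retention = 100 - 1.083 * sqrt(2.2) = 100 - 1.083 * 1.4832 = 98.394%
Step 2: C_now = 60.85 * 98.394/100 = 59.873 Ah
Step 3: E_pack = V * C_now = 401 * 59.873 = 24009 Wh
Step 4: range = E_pack / consumption = 24009 / 195.4 = 122.9 km

122.9 km


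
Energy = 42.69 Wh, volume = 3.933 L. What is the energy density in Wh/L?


ED = E / V = 42.69 / 3.933 = 10.85 Wh/L

10.85 Wh/L


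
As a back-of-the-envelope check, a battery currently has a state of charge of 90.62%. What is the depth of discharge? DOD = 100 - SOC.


DOD = 100 - SOC = 100 - 90.62 = 9.38%

9.38%


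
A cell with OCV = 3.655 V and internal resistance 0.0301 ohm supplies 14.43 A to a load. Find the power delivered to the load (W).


Step 1: V_terminal = OCV - I*R = 3.655 - 14.43 * 0.0301 = 3.2207 V
Step 2: P_out = V_terminal * I = 3.2207 * 14.43 = 46.47 W

46.47 W


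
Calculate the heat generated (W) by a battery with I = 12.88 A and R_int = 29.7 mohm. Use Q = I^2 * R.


Convert: R = 29.7 mohm = 0.0297 ohm
Q = I^2 * R = 12.88^2 * 0.0297 = 4.927 W

4.927 W


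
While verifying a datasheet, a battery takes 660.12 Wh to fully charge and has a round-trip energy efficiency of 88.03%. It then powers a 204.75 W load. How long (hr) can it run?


Step 1: E_discharge = eta/100 * E_charge = 88.03/100 * 660.12 = 581.1 Wh
Step 2: t = E_discharge / P = 581.1 / 204.75 = 2.838 hr

2.838 hr


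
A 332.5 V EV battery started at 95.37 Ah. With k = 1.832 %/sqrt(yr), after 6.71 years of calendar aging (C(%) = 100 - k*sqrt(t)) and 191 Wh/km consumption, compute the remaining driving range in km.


Step 1: capacity retention = 100 - 1.832 * sqrt(6.71) = 100 - 1.832 * 2.5904 = 95.254%
Step 2: C_now = 95.37 * 95.254/100 = 90.844 Ah
Step 3: E_pack = V * C_now = 332.5 * 90.844 = 30206 Wh
Step 4: range = E_pack / consumption = 30206 / 191 = 158.1 km

158.1 km


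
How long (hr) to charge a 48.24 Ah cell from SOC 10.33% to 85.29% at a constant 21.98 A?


Step 1: dSOC = 85.29% - 10.33% = 74.96%
Step 2: delta_Ah = 48.24 * 74.96 / 100 = 36.161 Ah
Step 3: t = 36.161 / 21.98 = 1.645 hr

1.645 hr


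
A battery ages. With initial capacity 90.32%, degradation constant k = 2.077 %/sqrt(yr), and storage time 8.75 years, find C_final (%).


sqrt(t) = sqrt(8.75) = 2.958
C_final = 90.32 - 2.077 * 2.958 = 84.18%

84.18%


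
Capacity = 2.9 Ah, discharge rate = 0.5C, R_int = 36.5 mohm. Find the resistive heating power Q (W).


Convert: R = 36.5 mohm = 0.0365 ohm
Step 1: I = C_rate * capacity = 0.5 * 2.9 = 1.45 A
Step 2: Q = I^2 * R = 1.45^2 * 0.0365 = 2.1025 * 0.0365 = 0.07674 W

0.07674 W


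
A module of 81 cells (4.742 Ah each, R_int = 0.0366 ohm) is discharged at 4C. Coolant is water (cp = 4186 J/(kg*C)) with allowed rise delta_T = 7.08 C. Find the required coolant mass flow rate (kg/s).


Step 1: I = 4 * 4.742 = 18.968 A
Step 2: Q_cell = I^2 * R = 18.968^2 * 0.0366 = 13.168 W
Step 3: Q_total = 81 * 13.168 = 1066.6 W
Step 4: m_dot = Q_total / (cp * dT) = 1066.6 / (4186 * 7.08) = 0.03599 kg/s

0.03599 kg/s


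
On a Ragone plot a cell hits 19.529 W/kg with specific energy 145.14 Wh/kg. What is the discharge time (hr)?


t = E / P = 145.14 / 19.529 = 7.432 hr

7.432 hr


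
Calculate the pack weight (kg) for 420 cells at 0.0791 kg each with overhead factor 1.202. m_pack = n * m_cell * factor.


Cell mass sum = 420 * 0.0791 = 33.222 kg
With overhead 1.202: m_pack = 33.222 * 1.202 = 39.93 kg

39.93 kg


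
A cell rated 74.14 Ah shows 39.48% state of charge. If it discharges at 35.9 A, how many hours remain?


Step 1: remaining = SOC/100 * C_total = 39.48/100 * 74.14 = 29.27 Ah
Step 2: t = remaining / I = 29.27 / 35.9 = 0.8153 hr

0.8153 hr


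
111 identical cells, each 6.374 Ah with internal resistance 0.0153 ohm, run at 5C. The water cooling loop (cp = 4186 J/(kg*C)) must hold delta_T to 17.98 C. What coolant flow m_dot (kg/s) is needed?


Step 1: I = 5 * 6.374 = 31.87 A
Step 2: Q_cell = I^2 * R = 31.87^2 * 0.0153 = 15.54 W
Step 3: Q_total = 111 * 15.54 = 1724.9 W
Step 4: m_dot = Q_total / (cp * dT) = 1724.9 / (4186 * 17.98) = 0.02292 kg/s

0.02292 kg/s


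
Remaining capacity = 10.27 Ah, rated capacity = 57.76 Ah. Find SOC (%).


SOC = (remaining / total) * 100 = (10.27 / 57.76) * 100 = 17.78%

17.78%


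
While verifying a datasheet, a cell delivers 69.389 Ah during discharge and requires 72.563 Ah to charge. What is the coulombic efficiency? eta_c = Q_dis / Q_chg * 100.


Coulombic efficiency = 69.389/72.563 * 100% = 95.63%

95.63%


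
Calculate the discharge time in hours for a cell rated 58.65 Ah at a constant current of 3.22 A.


Runtime = 58.65 Ah / 3.22 A = 18.21 hr

18.21 hr


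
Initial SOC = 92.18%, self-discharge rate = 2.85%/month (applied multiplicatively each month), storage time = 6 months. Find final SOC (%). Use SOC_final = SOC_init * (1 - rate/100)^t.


Monthly retention factor = 1 - 2.85/100 = 0.9715
Over 6 months: factor^6 = 0.84073
SOC_final = 92.18 * 0.84073 = 77.50%

77.50%


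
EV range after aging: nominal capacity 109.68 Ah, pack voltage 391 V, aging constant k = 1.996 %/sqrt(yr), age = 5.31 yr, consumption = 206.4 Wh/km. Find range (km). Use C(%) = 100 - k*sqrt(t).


Step 1: capacity retention = 100 - 1.996 * sqrt(5.31) = 100 - 1.996 * 2.3043 = 95.401%
Step 2: C_now = 109.68 * 95.401/100 = 104.64 Ah
Step 3: E_pack = V * C_now = 391 * 104.64 = 40914 Wh
Step 4: range = E_pack / consumption = 40914 / 206.4 = 198.2 km

198.2 km


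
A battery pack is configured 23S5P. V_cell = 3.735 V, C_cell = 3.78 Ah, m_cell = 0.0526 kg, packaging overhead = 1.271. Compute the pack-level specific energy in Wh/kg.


Step 1: V_pack = 23 * 3.735 = 85.905 V
Step 2: C_pack = 5 * 3.78 = 18.9 Ah
Step 3: E_pack = V_pack * C_pack = 85.905 * 18.9 = 1623.6 Wh
Step 4: m_pack = 23 * 5 * 0.0526 * 1.271 = 7.6883 kg
Step 5: ED = E_pack / m_pack = 1623.6 / 7.6883 = 211.2 Wh/kg

211.2 Wh/kg


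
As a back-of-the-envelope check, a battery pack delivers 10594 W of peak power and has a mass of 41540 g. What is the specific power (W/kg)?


Convert: m = 41540 g = 41.54 kg
SP = P / m = 10594 / 41.54 = 255.0 W/kg

255.0 W/kg


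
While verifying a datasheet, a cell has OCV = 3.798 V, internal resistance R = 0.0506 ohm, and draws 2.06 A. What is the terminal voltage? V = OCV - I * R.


V = OCV - I*R = 3.798 - 2.06 * 0.0506 = 3.694 V

3.694 V


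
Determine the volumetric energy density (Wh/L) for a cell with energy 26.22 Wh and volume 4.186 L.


Volumetric ED = 26.22 Wh / 4.186 L = 6.264 Wh/L

6.264 Wh/L


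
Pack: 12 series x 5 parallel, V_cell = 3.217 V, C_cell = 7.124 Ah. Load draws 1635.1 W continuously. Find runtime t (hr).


Step 1: E_pack = Ns * V_cell * Np * C_cell = 12 * 3.217 * 5 * 7.124 = 1375.1 Wh
Step 2: t = E_pack / P = 1375.1 / 1635.1 = 0.8410 hr

0.8410 hr


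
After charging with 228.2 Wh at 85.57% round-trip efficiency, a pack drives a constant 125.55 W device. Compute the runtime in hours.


Step 1: E_discharge = eta/100 * E_charge = 85.57/100 * 228.2 = 195.27 Wh
Step 2: t = E_discharge / P = 195.27 / 125.55 = 1.555 hr

1.555 hr


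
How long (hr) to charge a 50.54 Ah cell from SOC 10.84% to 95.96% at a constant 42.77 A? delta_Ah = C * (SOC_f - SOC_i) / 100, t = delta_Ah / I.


Step 1: dSOC = 95.96% - 10.84% = 85.12%
Step 2: delta_Ah = 50.54 * 85.12 / 100 = 43.02 Ah
Step 3: t = 43.02 / 42.77 = 1.006 hr

1.006 hr


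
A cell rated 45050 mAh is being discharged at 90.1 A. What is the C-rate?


Convert: capacity = 45050 mAh = 45.05 Ah
Rearranging: C_rate = 90.1 / 45.05 = 2C

2C


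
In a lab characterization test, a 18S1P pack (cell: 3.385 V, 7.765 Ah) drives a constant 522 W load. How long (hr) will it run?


Step 1: E_pack = Ns * V_cell * Np * C_cell = 18 * 3.385 * 1 * 7.765 = 473.12 Wh
Step 2: t = E_pack / P = 473.12 / 522 = 0.9064 hr

0.9064 hr


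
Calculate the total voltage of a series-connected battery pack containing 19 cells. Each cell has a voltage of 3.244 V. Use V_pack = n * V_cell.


With 19 cells in series at 3.244 V each, V_pack = 61.636 V

61.636 V


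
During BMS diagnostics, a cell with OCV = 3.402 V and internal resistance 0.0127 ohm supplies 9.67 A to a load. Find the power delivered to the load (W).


Step 1: V_terminal = OCV - I*R = 3.402 - 9.67 * 0.0127 = 3.2792 V
Step 2: P_out = V_terminal * I = 3.2792 * 9.67 = 31.71 W

31.71 W


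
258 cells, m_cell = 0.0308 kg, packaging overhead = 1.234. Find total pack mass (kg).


m_pack = n * m_cell * overhead = 258 * 0.0308 * 1.234 = 9.806 kg

9.806 kg


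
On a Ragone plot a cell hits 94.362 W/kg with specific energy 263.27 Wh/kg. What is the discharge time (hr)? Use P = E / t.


t = E / P = 263.27 / 94.362 = 2.790 hr

2.790 hr


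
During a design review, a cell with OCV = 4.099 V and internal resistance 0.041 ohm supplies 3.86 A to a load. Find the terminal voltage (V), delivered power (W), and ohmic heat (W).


Step 1: V_terminal = OCV - I*R = 4.099 - 3.86 * 0.041 = 3.9407 V
Step 2: P_out = V_terminal * I = 3.9407 * 3.86 = 15.21 W
Step 3: Q = I^2 * R = 3.86^2 * 0.041 = 0.6109 W

V=3.9407 V, P=15.21 W, Q=0.6109 W


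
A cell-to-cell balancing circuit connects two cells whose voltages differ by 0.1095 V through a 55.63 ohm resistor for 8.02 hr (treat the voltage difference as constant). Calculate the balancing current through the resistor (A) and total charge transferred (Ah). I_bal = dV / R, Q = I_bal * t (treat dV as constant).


First, Ohm's law: I_bal = 0.1095 V / 55.63 ohm = 0.0019684 A
Then Q = I * t = 0.0019684 A * 8.02 hr = 0.01579 Ah

I=0.0019684 A, Q=0.01579 Ah


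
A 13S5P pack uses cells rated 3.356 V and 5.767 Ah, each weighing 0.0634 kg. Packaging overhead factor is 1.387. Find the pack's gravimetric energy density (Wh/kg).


Step 1: V_pack = 13 * 3.356 = 43.628 V
Step 2: C_pack = 5 * 5.767 = 28.835 Ah
Step 3: E_pack = V_pack * C_pack = 43.628 * 28.835 = 1258 Wh
Step 4: m_pack = 13 * 5 * 0.0634 * 1.387 = 5.7158 kg
Step 5: ED = E_pack / m_pack = 1258 / 5.7158 = 220.1 Wh/kg

220.1 Wh/kg


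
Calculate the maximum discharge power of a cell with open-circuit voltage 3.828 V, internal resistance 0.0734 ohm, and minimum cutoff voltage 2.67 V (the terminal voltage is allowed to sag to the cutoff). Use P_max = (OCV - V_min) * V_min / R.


P_max = (OCV - V_min) * V_min / R = (3.828 - 2.67) * 2.67 / 0.0734 = 1.158 * 2.67 / 0.0734 = 42.12 W

42.12 W


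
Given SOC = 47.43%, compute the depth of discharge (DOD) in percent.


DOD = 100 - SOC = 100 - 47.43 = 52.57%

52.57%


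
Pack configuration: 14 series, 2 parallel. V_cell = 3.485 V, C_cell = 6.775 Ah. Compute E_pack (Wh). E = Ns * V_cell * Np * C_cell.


E = Ns * Vcell * Np * Ccell = 14 * 3.485 * 2 * 6.775 = 661.1 Wh

661.1 Wh


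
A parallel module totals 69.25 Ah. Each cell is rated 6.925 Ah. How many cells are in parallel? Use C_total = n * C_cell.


n = C_total / C_cell = 69.25 / 6.925 = 10

10


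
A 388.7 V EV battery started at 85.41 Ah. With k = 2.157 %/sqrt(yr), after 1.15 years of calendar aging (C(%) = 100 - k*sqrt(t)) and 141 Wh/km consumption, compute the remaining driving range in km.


Step 1: capacity retention = 100 - 2.157 * sqrt(1.15) = 100 - 2.157 * 1.0724 = 97.687%
Step 2: C_now = 85.41 * 97.687/100 = 83.434 Ah
Step 3: E_pack = V * C_now = 388.7 * 83.434 = 32431 Wh
Step 4: range = E_pack / consumption = 32431 / 141 = 230.0 km

230.0 km


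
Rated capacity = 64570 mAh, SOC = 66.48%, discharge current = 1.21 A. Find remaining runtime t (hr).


Convert: C_total = 64570 mAh = 64.57 Ah
Step 1: remaining = SOC/100 * C_total = 66.48/100 * 64.57 = 42.926 Ah
Step 2: t = remaining / I = 42.926 / 1.21 = 35.48 hr

35.48 hr


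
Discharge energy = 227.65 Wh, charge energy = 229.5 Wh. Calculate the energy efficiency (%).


eta_e = E_dis / E_chg * 100 = 227.65 / 229.5 * 100 = 99.19%

99.19%


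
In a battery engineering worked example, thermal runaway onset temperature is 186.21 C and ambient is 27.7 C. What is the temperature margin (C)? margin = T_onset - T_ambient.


Safety margin = 186.21 C - 27.7 C = 158.51 C

158.51 C


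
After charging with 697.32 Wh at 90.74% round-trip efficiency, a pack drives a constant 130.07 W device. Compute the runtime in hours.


Step 1: E_discharge = eta/100 * E_charge = 90.74/100 * 697.32 = 632.75 Wh
Step 2: t = E_discharge / P = 632.75 / 130.07 = 4.865 hr

4.865 hr


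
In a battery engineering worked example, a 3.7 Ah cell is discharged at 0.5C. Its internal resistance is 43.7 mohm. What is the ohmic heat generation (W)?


Convert: R = 43.7 mohm = 0.0437 ohm
Step 1: I = C_rate * capacity = 0.5 * 3.7 = 1.85 A
Step 2: Q = I^2 * R = 1.85^2 * 0.0437 = 3.4225 * 0.0437 = 0.1496 W

0.1496 W


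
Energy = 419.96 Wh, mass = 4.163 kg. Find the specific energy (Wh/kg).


ED = E / m = 419.96 / 4.163 = 100.9 Wh/kg

100.9 Wh/kg


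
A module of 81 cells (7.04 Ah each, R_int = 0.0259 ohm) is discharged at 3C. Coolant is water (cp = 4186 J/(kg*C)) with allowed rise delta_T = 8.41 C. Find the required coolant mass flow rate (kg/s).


Step 1: I = 3 * 7.04 = 21.12 A
Step 2: Q_cell = I^2 * R = 21.12^2 * 0.0259 = 11.553 W
Step 3: Q_total = 81 * 11.553 = 935.79 W
Step 4: m_dot = Q_total / (cp * dT) = 935.79 / (4186 * 8.41) = 0.02658 kg/s

0.02658 kg/s


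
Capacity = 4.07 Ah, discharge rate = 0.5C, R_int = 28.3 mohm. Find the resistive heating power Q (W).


Convert: R = 28.3 mohm = 0.0283 ohm
Step 1: I = C_rate * capacity = 0.5 * 4.07 = 2.035 A
Step 2: Q = I^2 * R = 2.035^2 * 0.0283 = 4.1412 * 0.0283 = 0.1172 W

0.1172 W


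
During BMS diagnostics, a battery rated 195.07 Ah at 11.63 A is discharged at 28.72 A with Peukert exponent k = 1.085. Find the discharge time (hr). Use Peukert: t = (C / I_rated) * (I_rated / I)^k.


t_rated = C / I_rated = 195.07 / 11.63 = 16.773 hr
(I_rated/I)^k = (0.40494)^1.085 = 0.37499
t = t_rated * (I_rated/I)^k = 16.773 * 0.37499 = 6.290 hr

6.290 hr


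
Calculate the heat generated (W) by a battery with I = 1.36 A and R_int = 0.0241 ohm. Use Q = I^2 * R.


I^2 = 1.8496
Q = 1.8496 * 0.0241 = 0.04458 W

0.04458 W


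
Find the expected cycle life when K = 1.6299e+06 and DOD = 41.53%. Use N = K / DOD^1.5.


Step 1: DOD^1.5 = 41.53^1.5 = 267.63
Step 2: N = 1.6299e+06 / 267.63 = 6090 cycles

6090 cycles


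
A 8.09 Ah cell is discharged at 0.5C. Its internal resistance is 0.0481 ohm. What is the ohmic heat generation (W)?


Step 1: I = C_rate * capacity = 0.5 * 8.09 = 4.045 A
Step 2: Q = I^2 * R = 4.045^2 * 0.0481 = 16.362 * 0.0481 = 0.7870 W

0.7870 W


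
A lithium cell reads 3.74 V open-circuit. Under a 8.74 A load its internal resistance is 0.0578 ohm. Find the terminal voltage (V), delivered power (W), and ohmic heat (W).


Step 1: V_terminal = OCV - I*R = 3.74 - 8.74 * 0.0578 = 3.2348 V
Step 2: P_out = V_terminal * I = 3.2348 * 8.74 = 28.27 W
Step 3: Q = I^2 * R = 8.74^2 * 0.0578 = 4.415 W

V=3.2348 V, P=28.27 W, Q=4.415 W


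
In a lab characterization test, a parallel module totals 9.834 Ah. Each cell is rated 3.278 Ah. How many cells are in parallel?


n = C_total / C_cell = 9.834 / 3.278 = 3

3


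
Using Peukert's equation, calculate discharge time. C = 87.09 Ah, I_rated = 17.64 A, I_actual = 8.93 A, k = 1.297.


Step 1: t_rated = C / I_rated = 87.09 / 17.64 = 4.9371 hr
Step 2: ratio = 17.64 / 8.93 = 1.9754
Step 3: ratio^k = 1.9754^1.297 = 2.418
Step 4: t = t_rated * ratio^k = 4.9371 * 2.418 = 11.94 hr

11.94 hr


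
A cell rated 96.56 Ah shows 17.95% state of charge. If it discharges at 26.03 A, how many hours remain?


Step 1: remaining = SOC/100 * C_total = 17.95/100 * 96.56 = 17.333 Ah
Step 2: t = remaining / I = 17.333 / 26.03 = 0.6659 hr

0.6659 hr


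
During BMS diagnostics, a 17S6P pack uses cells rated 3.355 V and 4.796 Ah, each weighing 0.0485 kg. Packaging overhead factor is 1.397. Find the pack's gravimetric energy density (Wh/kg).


Step 1: V_pack = 17 * 3.355 = 57.035 V
Step 2: C_pack = 6 * 4.796 = 28.776 Ah
Step 3: E_pack = V_pack * C_pack = 57.035 * 28.776 = 1641.2 Wh
Step 4: m_pack = 17 * 6 * 0.0485 * 1.397 = 6.911 kg
Step 5: ED = E_pack / m_pack = 1641.2 / 6.911 = 237.5 Wh/kg

237.5 Wh/kg


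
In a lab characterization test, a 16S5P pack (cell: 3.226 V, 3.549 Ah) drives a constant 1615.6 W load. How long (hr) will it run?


Step 1: E_pack = Ns * V_cell * Np * C_cell = 16 * 3.226 * 5 * 3.549 = 915.93 Wh
Step 2: t = E_pack / P = 915.93 / 1615.6 = 0.5669 hr

0.5669 hr


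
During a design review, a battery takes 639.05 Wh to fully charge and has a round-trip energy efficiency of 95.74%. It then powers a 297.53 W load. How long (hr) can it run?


Step 1: E_discharge = eta/100 * E_charge = 95.74/100 * 639.05 = 611.83 Wh
Step 2: t = E_discharge / P = 611.83 / 297.53 = 2.056 hr

2.056 hr


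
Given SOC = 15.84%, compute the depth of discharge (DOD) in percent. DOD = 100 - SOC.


DOD = 100 - SOC = 100 - 15.84 = 84.16%

84.16%


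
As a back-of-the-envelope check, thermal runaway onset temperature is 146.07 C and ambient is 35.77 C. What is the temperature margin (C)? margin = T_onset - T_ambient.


Safety margin = 146.07 C - 35.77 C = 110.3 C

110.3 C


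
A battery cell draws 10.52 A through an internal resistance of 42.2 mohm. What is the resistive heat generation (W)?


Convert: R = 42.2 mohm = 0.0422 ohm
Q = I^2 * R = 10.52^2 * 0.0422 = 4.670 W

4.670 W


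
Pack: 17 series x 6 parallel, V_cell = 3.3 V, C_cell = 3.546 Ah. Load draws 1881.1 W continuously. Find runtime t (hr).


Step 1: E_pack = Ns * V_cell * Np * C_cell = 17 * 3.3 * 6 * 3.546 = 1193.6 Wh
Step 2: t = E_pack / P = 1193.6 / 1881.1 = 0.6345 hr

0.6345 hr


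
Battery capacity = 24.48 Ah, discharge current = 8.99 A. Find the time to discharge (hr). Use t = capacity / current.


t = capacity / current = 24.48 / 8.99 = 2.723 hr

2.723 hr


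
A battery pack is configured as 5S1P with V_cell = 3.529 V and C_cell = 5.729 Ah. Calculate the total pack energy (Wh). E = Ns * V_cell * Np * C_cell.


E = Ns * Vcell * Np * Ccell = 5 * 3.529 * 1 * 5.729 = 101.1 Wh

101.1 Wh


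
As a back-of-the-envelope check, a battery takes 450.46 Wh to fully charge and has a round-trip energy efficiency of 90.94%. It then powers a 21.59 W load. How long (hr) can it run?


Step 1: E_discharge = eta/100 * E_charge = 90.94/100 * 450.46 = 409.65 Wh
Step 2: t = E_discharge / P = 409.65 / 21.59 = 18.97 hr

18.97 hr


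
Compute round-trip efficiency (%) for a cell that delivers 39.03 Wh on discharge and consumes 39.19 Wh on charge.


Round-trip efficiency = 39.03/39.19 * 100% = 99.59%

99.59%


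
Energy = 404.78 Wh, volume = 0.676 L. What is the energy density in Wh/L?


ED = E / V = 404.78 / 0.676 = 598.8 Wh/L

598.8 Wh/L


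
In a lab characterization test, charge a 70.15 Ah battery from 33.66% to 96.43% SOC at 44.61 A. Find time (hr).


delta_Ah = 70.15 * (96.43 - 33.66) / 100 = 44.033 Ah
t = delta_Ah / I = 44.033 / 44.61 = 0.9871 hr

0.9871 hr


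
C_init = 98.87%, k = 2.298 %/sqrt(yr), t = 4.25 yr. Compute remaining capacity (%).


Step 1: sqrt(4.25 yr) = 2.0616
Step 2: drop = 2.298 * 2.0616 = 4.7376
Step 3: C_final = 98.87 - 4.7376 = 94.13%

94.13%


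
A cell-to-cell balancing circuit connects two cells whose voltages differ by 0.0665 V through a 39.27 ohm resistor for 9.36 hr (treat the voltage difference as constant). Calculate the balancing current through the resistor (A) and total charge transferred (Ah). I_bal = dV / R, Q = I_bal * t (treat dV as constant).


I_bal = dV / R = 0.0665 / 39.27 = 0.0016934 A
Q = I_bal * t = 0.0016934 * 9.36 = 0.01585 Ah

I=0.0016934 A, Q=0.01585 Ah


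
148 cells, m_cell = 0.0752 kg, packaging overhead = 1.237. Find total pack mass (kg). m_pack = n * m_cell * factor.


m_pack = n * m_cell * overhead = 148 * 0.0752 * 1.237 = 13.77 kg

13.77 kg


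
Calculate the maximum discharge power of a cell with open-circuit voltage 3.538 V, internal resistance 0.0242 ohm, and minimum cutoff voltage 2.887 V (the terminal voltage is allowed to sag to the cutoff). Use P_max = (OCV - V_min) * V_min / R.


dV = OCV - V_min = 0.651 V (so I_max = dV / R)
P_max = dV * V_min / R = 0.651 * 2.887 / 0.0242 = 77.66 W

77.66 W


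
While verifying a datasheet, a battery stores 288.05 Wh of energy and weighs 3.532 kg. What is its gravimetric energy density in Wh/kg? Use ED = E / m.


ED = E / m = 288.05 / 3.532 = 81.55 Wh/kg

81.55 Wh/kg


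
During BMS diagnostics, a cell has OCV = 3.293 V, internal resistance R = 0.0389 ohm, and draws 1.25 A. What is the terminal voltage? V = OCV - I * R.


V = OCV - I*R = 3.293 - 1.25 * 0.0389 = 3.244 V

3.244 V


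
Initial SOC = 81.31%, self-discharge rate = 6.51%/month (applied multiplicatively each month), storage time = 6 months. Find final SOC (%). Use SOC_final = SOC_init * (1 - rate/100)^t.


Monthly retention factor = 1 - 6.51/100 = 0.9349
Over 6 months: factor^6 = 0.66771
SOC_final = 81.31 * 0.66771 = 54.29%

54.29%
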